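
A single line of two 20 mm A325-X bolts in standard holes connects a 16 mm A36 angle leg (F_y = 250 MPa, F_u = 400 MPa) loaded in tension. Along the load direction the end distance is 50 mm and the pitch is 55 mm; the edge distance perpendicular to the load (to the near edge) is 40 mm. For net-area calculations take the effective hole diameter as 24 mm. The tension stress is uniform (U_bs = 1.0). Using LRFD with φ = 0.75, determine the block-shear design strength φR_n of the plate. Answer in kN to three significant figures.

Shear plane L_v = 50 + 1·55 = 105 mm; A_gv = 105 × 16 = 1680 mm².
A_nv = (105 − 1.5·24) × 16 = 1104 mm².
A_nt = (40 − 0.5·24) × 16 = 448 mm².
0.6 F_u A_nv = 265 kN; 0.6 F_y A_gv = 252 kN → shear yielding governs the shear term.
R_n = 252 + 1.0 × 400 × 448 / 1000 = 431.2 kN.
Design strength φR_n = 0.75 × 431.2 = 323 kN.

323 kN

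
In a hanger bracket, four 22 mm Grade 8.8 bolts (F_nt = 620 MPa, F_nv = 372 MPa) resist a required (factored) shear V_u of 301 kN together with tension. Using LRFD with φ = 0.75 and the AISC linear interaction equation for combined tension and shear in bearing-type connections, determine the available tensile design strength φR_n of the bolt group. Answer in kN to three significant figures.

A_b = π·22²/4 = 380.1 mm²; f_rv = 301 × 1000 / (4 × 380.1) = 198 MPa.
F'_nt = 1.3 F_nt − (F_nt / φF_nv) f_rv = 1.3·620 − (620/(0.75·372))·198 = 366.1 MPa, capped at F_nt → F'_nt = 366.1 MPa.
R_n = F'_nt · A_b · n = 366.1 × 380.1 × 4 / 1000 = 556.7 kN.
Design strength φR_n = 0.75 × 556.7 = 417 kN.

417 kN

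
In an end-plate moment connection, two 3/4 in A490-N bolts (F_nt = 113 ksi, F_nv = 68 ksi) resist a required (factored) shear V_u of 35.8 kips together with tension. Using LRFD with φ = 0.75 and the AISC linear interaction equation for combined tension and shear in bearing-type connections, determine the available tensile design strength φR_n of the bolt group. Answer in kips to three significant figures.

A_b = π·0.75²/4 = 0.4418 in²; f_rv = 35.8 / (2 × 0.4418) = 40.52 ksi.
F'_nt = 1.3 F_nt − (F_nt / φF_nv) f_rv = 1.3·113 − (113/(0.75·68))·40.52 = 57.13 ksi, capped at F_nt → F'_nt = 57.13 ksi.
R_n = F'_nt · A_b · n = 57.13 × 0.4418 × 2 = 50.48 kips.
Design strength φR_n = 0.75 × 50.48 = 37.9 kips.

37.9 kips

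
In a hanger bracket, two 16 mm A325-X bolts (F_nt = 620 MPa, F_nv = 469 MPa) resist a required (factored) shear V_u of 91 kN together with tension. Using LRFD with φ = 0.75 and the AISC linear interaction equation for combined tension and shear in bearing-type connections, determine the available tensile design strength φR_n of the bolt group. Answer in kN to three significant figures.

123 kN

A_b = π·16²/4 = 201.1 mm²; f_rv = 91 × 1000 / (2 × 201.1) = 226.3 MPa.
F'_nt = 1.3 F_nt − (F_nt / φF_nv) f_rv = 1.3·620 − (620/(0.75·469))·226.3 = 407.1 MPa, capped at F_nt → F'_nt = 407.1 MPa.
R_n = F'_nt · A_b · n = 407.1 × 201.1 × 2 / 1000 = 163.7 kN.
Design strength φR_n = 0.75 × 163.7 = 123 kN.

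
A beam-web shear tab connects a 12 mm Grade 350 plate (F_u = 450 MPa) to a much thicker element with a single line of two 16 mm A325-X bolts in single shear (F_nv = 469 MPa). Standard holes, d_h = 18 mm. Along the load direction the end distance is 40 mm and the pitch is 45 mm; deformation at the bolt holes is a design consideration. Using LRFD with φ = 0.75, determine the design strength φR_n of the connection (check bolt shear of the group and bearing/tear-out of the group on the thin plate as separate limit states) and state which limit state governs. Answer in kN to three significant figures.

Bolt shear: A_b = π·16²/4 = 201.1 mm²; R_n = 469 × 201.1 × 2 × 1 / 1000 = 188.6 kN → 0.75 × 188.6 = 141 kN.
Bearing (1.2 l_c t F_u ≤ 2.4 d t F_u): upper limit = 2.4·16·12·450 / 1000 = 207.4 kN.
  Edge l_c = 40 − 18/2 = 31 → r_n = 200.9 kN; interior l_c = 45 − 18 = 27 → r_n = 175 kN.
  R_n,bearing = 1·200.9 + 1·175 = 375.8 kN → 0.75 × 375.8 = 282 kN.
Bolt shear governs: 141 kN.

141 kN (bolt shear governs)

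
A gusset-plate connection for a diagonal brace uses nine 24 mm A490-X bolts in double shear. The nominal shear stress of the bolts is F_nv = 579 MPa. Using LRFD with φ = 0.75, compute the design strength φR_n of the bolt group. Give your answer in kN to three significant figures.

3540 kN

A_b = π × 24² / 4 = 452.4 mm².
R_n = F_nv · A_b · n · n_s = 579 × 452.4 × 9 × 2 / 1000 = 4715 kN.
Design strength φR_n = 0.75 × 4715 = 3540 kN.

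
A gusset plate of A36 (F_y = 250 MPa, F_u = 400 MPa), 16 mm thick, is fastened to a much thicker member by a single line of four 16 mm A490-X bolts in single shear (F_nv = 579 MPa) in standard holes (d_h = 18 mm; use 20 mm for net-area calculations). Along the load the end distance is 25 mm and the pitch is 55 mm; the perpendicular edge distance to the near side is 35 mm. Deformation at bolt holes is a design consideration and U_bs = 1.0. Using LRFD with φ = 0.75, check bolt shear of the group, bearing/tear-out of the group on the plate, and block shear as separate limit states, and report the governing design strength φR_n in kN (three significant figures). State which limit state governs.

349 kN (bolt shear governs)

Bolt shear: A_b = π·16²/4 = 201.1 mm²; R_n = 579 × 201.1 × 4 × 1 / 1000 = 465.7 kN → 0.75 × 465.7 = 349 kN.
Bearing: edge l_c = 16, r_n = 122.9 kN; interior l_c = 37, r_n = 245.8 kN; R_n = 122.9 + 3·245.8 = 860.2 kN → 645 kN.
Block shear: A_gv = 3040, A_nv = 1920, A_nt = 400 mm²; R_n = min(0.6F_uA_nv, 0.6F_yA_gv) + U_bs·F_u·A_nt = 616 kN → 462 kN.
Bolt shear governs: 349 kN.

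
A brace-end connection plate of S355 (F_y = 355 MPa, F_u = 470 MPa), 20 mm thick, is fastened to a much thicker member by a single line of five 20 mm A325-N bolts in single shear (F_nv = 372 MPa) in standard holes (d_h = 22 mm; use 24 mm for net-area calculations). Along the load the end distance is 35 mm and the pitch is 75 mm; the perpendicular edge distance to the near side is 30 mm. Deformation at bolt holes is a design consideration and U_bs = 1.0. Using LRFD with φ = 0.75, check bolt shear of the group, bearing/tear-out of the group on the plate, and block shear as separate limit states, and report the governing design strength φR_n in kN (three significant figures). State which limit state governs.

438 kN (bolt shear governs)

Bolt shear: A_b = π·20²/4 = 314.2 mm²; R_n = 372 × 314.2 × 5 × 1 / 1000 = 584.3 kN → 0.75 × 584.3 = 438 kN.
Bearing: edge l_c = 24, r_n = 270.7 kN; interior l_c = 53, r_n = 451.2 kN; R_n = 270.7 + 4·451.2 = 2076 kN → 1560 kN.
Block shear: A_gv = 6700, A_nv = 4540, A_nt = 360 mm²; R_n = min(0.6F_uA_nv, 0.6F_yA_gv) + U_bs·F_u·A_nt = 1449 kN → 1090 kN.
Bolt shear governs: 438 kN.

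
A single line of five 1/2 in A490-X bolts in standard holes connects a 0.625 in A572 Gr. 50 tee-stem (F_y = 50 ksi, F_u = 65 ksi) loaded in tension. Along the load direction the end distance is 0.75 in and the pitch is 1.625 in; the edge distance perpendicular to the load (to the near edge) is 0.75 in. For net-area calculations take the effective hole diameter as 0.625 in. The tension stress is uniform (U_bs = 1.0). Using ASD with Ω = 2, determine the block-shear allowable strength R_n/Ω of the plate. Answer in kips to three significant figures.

63 kips

Shear plane L_v = 0.75 + 4·1.625 = 7.25 in; A_gv = 7.25 × 0.625 = 4.531 in².
A_nv = (7.25 − 4.5·0.625) × 0.625 = 2.773 in².
A_nt = (0.75 − 0.5·0.625) × 0.625 = 0.2734 in².
0.6 F_u A_nv = 108.2 kips; 0.6 F_y A_gv = 135.9 kips → shear rupture governs the shear term.
R_n = 108.2 + 1.0 × 65 × 0.2734 = 125.9 kips.
Allowable strength R_n/Ω = 125.9 / 2 = 63 kips.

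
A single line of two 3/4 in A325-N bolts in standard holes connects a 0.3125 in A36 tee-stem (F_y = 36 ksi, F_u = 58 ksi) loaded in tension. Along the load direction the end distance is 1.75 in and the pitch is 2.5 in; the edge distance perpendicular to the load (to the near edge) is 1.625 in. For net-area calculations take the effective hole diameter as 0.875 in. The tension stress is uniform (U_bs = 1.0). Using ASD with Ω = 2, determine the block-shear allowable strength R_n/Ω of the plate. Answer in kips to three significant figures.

Shear plane L_v = 1.75 + 1·2.5 = 4.25 in; A_gv = 4.25 × 0.3125 = 1.328 in².
A_nv = (4.25 − 1.5·0.875) × 0.3125 = 0.918 in².
A_nt = (1.625 − 0.5·0.875) × 0.3125 = 0.3711 in².
0.6 F_u A_nv = 31.95 kips; 0.6 F_y A_gv = 28.69 kips → shear yielding governs the shear term.
R_n = 28.69 + 1.0 × 58 × 0.3711 = 50.21 kips.
Allowable strength R_n/Ω = 50.21 / 2 = 25.1 kips.

25.1 kips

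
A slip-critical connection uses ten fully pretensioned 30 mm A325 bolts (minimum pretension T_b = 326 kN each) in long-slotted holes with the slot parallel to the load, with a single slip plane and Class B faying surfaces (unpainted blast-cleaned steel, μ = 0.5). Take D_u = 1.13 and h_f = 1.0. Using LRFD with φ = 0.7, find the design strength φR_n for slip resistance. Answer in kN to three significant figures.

R_n = μ · D_u · h_f · T_b · n_s · n_b = 0.5 × 1.13 × 1.0 × 326 × 1 × 10 = 1842 kN.
Design strength φR_n = 0.7 × 1842 = 1290 kN.

1290 kN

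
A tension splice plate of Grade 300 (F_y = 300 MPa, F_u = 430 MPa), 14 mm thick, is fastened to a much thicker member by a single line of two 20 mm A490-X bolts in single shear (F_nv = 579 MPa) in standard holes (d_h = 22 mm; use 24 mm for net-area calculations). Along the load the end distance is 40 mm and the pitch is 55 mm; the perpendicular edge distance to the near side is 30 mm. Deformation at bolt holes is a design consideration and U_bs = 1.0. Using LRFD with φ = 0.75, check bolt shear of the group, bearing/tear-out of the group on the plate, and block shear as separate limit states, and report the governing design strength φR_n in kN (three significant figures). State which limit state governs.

241 kN (block shear governs)

Bolt shear: A_b = π·20²/4 = 314.2 mm²; R_n = 579 × 314.2 × 2 × 1 / 1000 = 363.8 kN → 0.75 × 363.8 = 273 kN.
Bearing: edge l_c = 29, r_n = 209.5 kN; interior l_c = 33, r_n = 238.4 kN; R_n = 209.5 + 1·238.4 = 447.9 kN → 336 kN.
Block shear: A_gv = 1330, A_nv = 826, A_nt = 252 mm²; R_n = min(0.6F_uA_nv, 0.6F_yA_gv) + U_bs·F_u·A_nt = 321.5 kN → 241 kN.
Block shear governs: 241 kN.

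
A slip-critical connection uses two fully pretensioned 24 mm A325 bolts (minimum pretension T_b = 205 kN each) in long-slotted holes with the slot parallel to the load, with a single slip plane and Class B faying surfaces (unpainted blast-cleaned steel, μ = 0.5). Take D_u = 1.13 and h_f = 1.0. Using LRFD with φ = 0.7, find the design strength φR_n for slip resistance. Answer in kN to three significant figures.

162 kN

R_n = μ · D_u · h_f · T_b · n_s · n_b = 0.5 × 1.13 × 1.0 × 205 × 1 × 2 = 231.6 kN.
Design strength φR_n = 0.7 × 231.6 = 162 kN.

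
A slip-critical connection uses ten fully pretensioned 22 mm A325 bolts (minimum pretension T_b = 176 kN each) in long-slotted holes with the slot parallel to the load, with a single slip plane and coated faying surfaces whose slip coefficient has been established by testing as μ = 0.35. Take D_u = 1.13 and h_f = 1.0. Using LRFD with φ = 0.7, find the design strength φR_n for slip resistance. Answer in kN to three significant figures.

R_n = μ · D_u · h_f · T_b · n_s · n_b = 0.35 × 1.13 × 1.0 × 176 × 1 × 10 = 696.1 kN.
Design strength φR_n = 0.7 × 696.1 = 487 kN.

487 kN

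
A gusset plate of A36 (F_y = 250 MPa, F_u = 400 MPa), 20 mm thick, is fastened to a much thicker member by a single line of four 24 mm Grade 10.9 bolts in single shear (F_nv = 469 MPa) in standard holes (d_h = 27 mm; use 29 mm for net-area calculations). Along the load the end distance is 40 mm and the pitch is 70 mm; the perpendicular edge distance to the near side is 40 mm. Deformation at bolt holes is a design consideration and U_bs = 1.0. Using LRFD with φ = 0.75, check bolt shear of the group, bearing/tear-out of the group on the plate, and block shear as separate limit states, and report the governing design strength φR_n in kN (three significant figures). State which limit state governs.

Bolt shear: A_b = π·24²/4 = 452.4 mm²; R_n = 469 × 452.4 × 4 × 1 / 1000 = 848.7 kN → 0.75 × 848.7 = 637 kN.
Bearing: edge l_c = 26.5, r_n = 254.4 kN; interior l_c = 43, r_n = 412.8 kN; R_n = 254.4 + 3·412.8 = 1493 kN → 1120 kN.
Block shear: A_gv = 5000, A_nv = 2970, A_nt = 510 mm²; R_n = min(0.6F_uA_nv, 0.6F_yA_gv) + U_bs·F_u·A_nt = 916.8 kN → 688 kN.
Bolt shear governs: 637 kN.

637 kN (bolt shear governs)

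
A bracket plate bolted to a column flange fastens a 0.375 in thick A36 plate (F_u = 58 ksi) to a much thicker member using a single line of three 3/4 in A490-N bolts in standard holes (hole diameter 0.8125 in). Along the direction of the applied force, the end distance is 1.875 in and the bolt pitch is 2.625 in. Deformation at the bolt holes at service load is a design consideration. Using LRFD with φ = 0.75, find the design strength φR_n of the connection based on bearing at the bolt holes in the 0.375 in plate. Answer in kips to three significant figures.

87.5 kips

Per bolt r_n = 1.2 l_c t F_u ≤ 2.4 d t F_u; upper limit = 2.4 × 0.75 × 0.375 × 58 = 39.15 kips.
Edge bolt: l_c = 1.875 − 0.8125/2 = 1.469 in → 1.2 × 1.469 × 0.375 × 58 = 38.33 → r_n = 38.33 kips.
Interior bolts: l_c = 2.625 − 0.8125 = 1.812 in → 1.2 × 1.812 × 0.375 × 58 = 47.31 → r_n = 39.15 kips.
R_n = 1 × 38.33 + 2 × 39.15 = 116.6 kips.
Design strength φR_n = 0.75 × 116.6 = 87.5 kips.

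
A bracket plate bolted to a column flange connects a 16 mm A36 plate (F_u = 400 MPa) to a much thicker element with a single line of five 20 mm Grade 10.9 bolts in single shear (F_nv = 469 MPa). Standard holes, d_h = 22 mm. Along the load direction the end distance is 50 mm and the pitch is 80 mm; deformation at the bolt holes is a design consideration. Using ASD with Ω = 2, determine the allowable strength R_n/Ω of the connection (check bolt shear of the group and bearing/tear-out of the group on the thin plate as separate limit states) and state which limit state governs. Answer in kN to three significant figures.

368 kN (bolt shear governs)

Bolt shear: A_b = π·20²/4 = 314.2 mm²; R_n = 469 × 314.2 × 5 × 1 / 1000 = 736.7 kN → 736.7 / 2 = 368 kN.
Bearing (1.2 l_c t F_u ≤ 2.4 d t F_u): upper limit = 2.4·20·16·400 / 1000 = 307.2 kN.
  Edge l_c = 50 − 22/2 = 39 → r_n = 299.5 kN; interior l_c = 80 − 22 = 58 → r_n = 307.2 kN.
  R_n,bearing = 1·299.5 + 4·307.2 = 1528 kN → 1528 / 2 = 764 kN.
Bolt shear governs: 368 kN.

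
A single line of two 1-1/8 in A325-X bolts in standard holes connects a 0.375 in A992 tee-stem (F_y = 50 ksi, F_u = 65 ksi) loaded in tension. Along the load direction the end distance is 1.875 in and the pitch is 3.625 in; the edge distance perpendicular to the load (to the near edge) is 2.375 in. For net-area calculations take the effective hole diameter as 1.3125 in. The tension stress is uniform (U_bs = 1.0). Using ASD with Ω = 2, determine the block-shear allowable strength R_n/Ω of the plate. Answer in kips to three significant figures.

Shear plane L_v = 1.875 + 1·3.625 = 5.5 in; A_gv = 5.5 × 0.375 = 2.062 in².
A_nv = (5.5 − 1.5·1.3125) × 0.375 = 1.324 in².
A_nt = (2.375 − 0.5·1.3125) × 0.375 = 0.6445 in².
0.6 F_u A_nv = 51.64 kips; 0.6 F_y A_gv = 61.88 kips → shear rupture governs the shear term.
R_n = 51.64 + 1.0 × 65 × 0.6445 = 93.54 kips.
Allowable strength R_n/Ω = 93.54 / 2 = 46.8 kips.

46.8 kips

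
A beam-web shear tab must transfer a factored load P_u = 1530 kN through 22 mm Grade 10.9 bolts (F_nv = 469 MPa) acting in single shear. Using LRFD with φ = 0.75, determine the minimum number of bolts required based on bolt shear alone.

12 bolts

A_b = π·22²/4 = 380.1 mm².
Per-bolt design strength φR_n = 0.75 × 469 × 380.1 × 1 / 1000 = 133.7 kN.
n ≥ 1530 / 133.7 = 11.44 → use 12 bolts.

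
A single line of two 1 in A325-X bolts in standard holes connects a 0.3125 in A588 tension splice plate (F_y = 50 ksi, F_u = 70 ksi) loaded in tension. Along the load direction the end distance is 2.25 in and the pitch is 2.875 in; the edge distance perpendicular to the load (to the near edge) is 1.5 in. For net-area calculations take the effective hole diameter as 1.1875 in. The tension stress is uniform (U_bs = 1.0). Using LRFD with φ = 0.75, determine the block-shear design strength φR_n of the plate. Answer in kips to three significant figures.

Shear plane L_v = 2.25 + 1·2.875 = 5.125 in; A_gv = 5.125 × 0.3125 = 1.602 in².
A_nv = (5.125 − 1.5·1.1875) × 0.3125 = 1.045 in².
A_nt = (1.5 − 0.5·1.1875) × 0.3125 = 0.2832 in².
0.6 F_u A_nv = 43.89 kips; 0.6 F_y A_gv = 48.05 kips → shear rupture governs the shear term.
R_n = 43.89 + 1.0 × 70 × 0.2832 = 63.71 kips.
Design strength φR_n = 0.75 × 63.71 = 47.8 kips.

47.8 kips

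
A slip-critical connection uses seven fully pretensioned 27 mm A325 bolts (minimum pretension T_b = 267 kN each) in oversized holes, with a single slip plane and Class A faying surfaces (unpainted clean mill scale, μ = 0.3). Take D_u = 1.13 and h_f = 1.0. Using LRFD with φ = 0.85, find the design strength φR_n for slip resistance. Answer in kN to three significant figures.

R_n = μ · D_u · h_f · T_b · n_s · n_b = 0.3 × 1.13 × 1.0 × 267 × 1 × 7 = 633.6 kN.
Design strength φR_n = 0.85 × 633.6 = 539 kN.

539 kN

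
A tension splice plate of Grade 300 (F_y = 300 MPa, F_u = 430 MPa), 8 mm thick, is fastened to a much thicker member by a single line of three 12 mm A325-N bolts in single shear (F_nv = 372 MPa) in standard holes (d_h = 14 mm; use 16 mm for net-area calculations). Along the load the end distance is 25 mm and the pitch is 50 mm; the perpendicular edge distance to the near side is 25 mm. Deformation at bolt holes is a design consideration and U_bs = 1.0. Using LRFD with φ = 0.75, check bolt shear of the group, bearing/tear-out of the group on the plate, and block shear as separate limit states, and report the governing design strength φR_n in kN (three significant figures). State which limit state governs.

Bolt shear: A_b = π·12²/4 = 113.1 mm²; R_n = 372 × 113.1 × 3 × 1 / 1000 = 126.2 kN → 0.75 × 126.2 = 94.7 kN.
Bearing: edge l_c = 18, r_n = 74.3 kN; interior l_c = 36, r_n = 99.07 kN; R_n = 74.3 + 2·99.07 = 272.4 kN → 204 kN.
Block shear: A_gv = 1000, A_nv = 680, A_nt = 136 mm²; R_n = min(0.6F_uA_nv, 0.6F_yA_gv) + U_bs·F_u·A_nt = 233.9 kN → 175 kN.
Bolt shear governs: 94.7 kN.

94.7 kN (bolt shear governs)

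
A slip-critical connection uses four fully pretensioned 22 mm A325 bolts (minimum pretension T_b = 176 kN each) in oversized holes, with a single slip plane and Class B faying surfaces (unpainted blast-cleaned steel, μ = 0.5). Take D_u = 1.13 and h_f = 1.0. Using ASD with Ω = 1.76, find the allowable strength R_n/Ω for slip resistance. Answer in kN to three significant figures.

226 kN

R_n = μ · D_u · h_f · T_b · n_s · n_b = 0.5 × 1.13 × 1.0 × 176 × 1 × 4 = 397.8 kN.
Allowable strength R_n/Ω = 397.8 / 1.76 = 226 kN.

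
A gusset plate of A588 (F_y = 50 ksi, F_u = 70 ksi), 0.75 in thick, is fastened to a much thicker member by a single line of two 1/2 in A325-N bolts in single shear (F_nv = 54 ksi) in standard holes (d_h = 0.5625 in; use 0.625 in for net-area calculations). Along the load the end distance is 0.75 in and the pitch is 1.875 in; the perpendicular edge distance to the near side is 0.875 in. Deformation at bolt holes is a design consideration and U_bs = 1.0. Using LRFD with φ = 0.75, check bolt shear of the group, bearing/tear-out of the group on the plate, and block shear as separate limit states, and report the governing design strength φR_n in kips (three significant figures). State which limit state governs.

Bolt shear: A_b = π·0.5²/4 = 0.1963 in²; R_n = 54 × 0.1963 × 2 × 1 = 21.21 kips → 0.75 × 21.21 = 15.9 kips.
Bearing: edge l_c = 0.4688, r_n = 29.53 kips; interior l_c = 1.312, r_n = 63 kips; R_n = 29.53 + 1·63 = 92.53 kips → 69.4 kips.
Block shear: A_gv = 1.969, A_nv = 1.266, A_nt = 0.4219 in²; R_n = min(0.6F_uA_nv, 0.6F_yA_gv) + U_bs·F_u·A_nt = 82.69 kips → 62 kips.
Bolt shear governs: 15.9 kips.

15.9 kips (bolt shear governs)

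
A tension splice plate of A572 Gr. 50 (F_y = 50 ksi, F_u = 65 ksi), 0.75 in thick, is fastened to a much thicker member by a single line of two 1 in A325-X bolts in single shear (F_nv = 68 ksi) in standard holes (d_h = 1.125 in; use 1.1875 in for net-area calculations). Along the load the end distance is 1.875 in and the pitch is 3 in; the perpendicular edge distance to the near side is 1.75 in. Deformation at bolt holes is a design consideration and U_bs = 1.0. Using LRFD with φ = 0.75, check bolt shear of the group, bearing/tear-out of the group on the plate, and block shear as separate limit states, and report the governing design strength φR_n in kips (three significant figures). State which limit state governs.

Bolt shear: A_b = π·1²/4 = 0.7854 in²; R_n = 68 × 0.7854 × 2 × 1 = 106.8 kips → 0.75 × 106.8 = 80.1 kips.
Bearing: edge l_c = 1.312, r_n = 76.78 kips; interior l_c = 1.875, r_n = 109.7 kips; R_n = 76.78 + 1·109.7 = 186.5 kips → 140 kips.
Block shear: A_gv = 3.656, A_nv = 2.32, A_nt = 0.8672 in²; R_n = min(0.6F_uA_nv, 0.6F_yA_gv) + U_bs·F_u·A_nt = 146.9 kips → 110 kips.
Bolt shear governs: 80.1 kips.

80.1 kips (bolt shear governs)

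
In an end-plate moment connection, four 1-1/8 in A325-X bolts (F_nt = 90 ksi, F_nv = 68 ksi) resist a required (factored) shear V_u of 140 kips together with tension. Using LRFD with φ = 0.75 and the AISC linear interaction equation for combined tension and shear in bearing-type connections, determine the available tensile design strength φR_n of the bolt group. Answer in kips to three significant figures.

164 kips

A_b = π·1.125²/4 = 0.994 in²; f_rv = 140 / (4 × 0.994) = 35.21 ksi.
F'_nt = 1.3 F_nt − (F_nt / φF_nv) f_rv = 1.3·90 − (90/(0.75·68))·35.21 = 54.86 ksi, capped at F_nt → F'_nt = 54.86 ksi.
R_n = F'_nt · A_b · n = 54.86 × 0.994 × 4 = 218.1 kips.
Design strength φR_n = 0.75 × 218.1 = 164 kips.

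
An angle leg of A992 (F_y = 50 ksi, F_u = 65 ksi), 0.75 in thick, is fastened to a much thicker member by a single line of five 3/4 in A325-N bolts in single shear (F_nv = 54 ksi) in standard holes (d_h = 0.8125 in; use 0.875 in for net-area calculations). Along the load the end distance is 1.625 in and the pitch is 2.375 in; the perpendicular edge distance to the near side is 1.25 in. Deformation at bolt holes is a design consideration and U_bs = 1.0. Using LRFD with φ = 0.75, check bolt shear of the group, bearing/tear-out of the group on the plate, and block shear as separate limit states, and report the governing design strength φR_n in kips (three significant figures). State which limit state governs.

89.5 kips (bolt shear governs)

Bolt shear: A_b = π·0.75²/4 = 0.4418 in²; R_n = 54 × 0.4418 × 5 × 1 = 119.3 kips → 0.75 × 119.3 = 89.5 kips.
Bearing: edge l_c = 1.219, r_n = 71.3 kips; interior l_c = 1.562, r_n = 87.75 kips; R_n = 71.3 + 4·87.75 = 422.3 kips → 317 kips.
Block shear: A_gv = 8.344, A_nv = 5.391, A_nt = 0.6094 in²; R_n = min(0.6F_uA_nv, 0.6F_yA_gv) + U_bs·F_u·A_nt = 249.8 kips → 187 kips.
Bolt shear governs: 89.5 kips.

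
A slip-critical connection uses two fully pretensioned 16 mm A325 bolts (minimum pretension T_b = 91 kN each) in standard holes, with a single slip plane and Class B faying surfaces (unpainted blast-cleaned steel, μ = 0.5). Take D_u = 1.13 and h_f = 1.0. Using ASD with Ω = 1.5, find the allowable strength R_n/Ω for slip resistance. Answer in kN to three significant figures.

R_n = μ · D_u · h_f · T_b · n_s · n_b = 0.5 × 1.13 × 1.0 × 91 × 1 × 2 = 102.8 kN.
Allowable strength R_n/Ω = 102.8 / 1.5 = 68.6 kN.

68.6 kN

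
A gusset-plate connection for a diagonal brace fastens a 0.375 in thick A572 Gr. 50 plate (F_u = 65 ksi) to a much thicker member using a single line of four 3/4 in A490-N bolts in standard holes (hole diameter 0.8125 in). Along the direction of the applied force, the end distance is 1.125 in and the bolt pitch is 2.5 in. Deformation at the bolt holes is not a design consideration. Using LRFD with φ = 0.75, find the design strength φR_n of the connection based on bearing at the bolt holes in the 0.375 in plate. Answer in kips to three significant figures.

Per bolt r_n = 1.5 l_c t F_u ≤ 3.0 d t F_u; upper limit = 3.0 × 0.75 × 0.375 × 65 = 54.84 kips.
Edge bolt: l_c = 1.125 − 0.8125/2 = 0.7188 in → 1.5 × 0.7188 × 0.375 × 65 = 26.28 → r_n = 26.28 kips.
Interior bolts: l_c = 2.5 − 0.8125 = 1.688 in → 1.5 × 1.688 × 0.375 × 65 = 61.7 → r_n = 54.84 kips.
R_n = 1 × 26.28 + 3 × 54.84 = 190.8 kips.
Design strength φR_n = 0.75 × 190.8 = 143 kips.

143 kips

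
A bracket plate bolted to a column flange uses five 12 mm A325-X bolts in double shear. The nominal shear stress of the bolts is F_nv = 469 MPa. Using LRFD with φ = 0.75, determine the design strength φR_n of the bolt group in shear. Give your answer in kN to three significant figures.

398 kN

A_b = π × 12² / 4 = 113.1 mm².
R_n = F_nv · A_b · n · n_s = 469 × 113.1 × 5 × 2 / 1000 = 530.4 kN.
Design strength φR_n = 0.75 × 530.4 = 398 kN.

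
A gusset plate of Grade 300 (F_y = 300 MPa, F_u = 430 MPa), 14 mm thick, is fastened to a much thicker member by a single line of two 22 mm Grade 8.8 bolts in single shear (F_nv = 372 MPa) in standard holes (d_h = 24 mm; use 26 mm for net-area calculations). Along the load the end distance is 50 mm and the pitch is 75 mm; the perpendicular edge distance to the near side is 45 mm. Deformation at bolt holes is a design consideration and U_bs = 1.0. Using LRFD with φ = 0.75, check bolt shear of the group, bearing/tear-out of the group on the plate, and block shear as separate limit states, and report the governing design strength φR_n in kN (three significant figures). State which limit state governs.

Bolt shear: A_b = π·22²/4 = 380.1 mm²; R_n = 372 × 380.1 × 2 × 1 / 1000 = 282.8 kN → 0.75 × 282.8 = 212 kN.
Bearing: edge l_c = 38, r_n = 274.5 kN; interior l_c = 51, r_n = 317.9 kN; R_n = 274.5 + 1·317.9 = 592.4 kN → 444 kN.
Block shear: A_gv = 1750, A_nv = 1204, A_nt = 448 mm²; R_n = min(0.6F_uA_nv, 0.6F_yA_gv) + U_bs·F_u·A_nt = 503.3 kN → 377 kN.
Bolt shear governs: 212 kN.

212 kN (bolt shear governs)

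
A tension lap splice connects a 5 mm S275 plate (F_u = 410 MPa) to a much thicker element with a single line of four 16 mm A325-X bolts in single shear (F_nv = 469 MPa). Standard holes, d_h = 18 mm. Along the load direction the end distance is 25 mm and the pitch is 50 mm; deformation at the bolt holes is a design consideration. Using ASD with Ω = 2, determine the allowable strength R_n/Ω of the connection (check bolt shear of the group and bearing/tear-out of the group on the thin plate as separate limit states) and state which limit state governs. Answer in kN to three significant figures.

138 kN (bearing governs)

Bolt shear: A_b = π·16²/4 = 201.1 mm²; R_n = 469 × 201.1 × 4 × 1 / 1000 = 377.2 kN → 377.2 / 2 = 189 kN.
Bearing (1.2 l_c t F_u ≤ 2.4 d t F_u): upper limit = 2.4·16·5·410 / 1000 = 78.72 kN.
  Edge l_c = 25 − 18/2 = 16 → r_n = 39.36 kN; interior l_c = 50 − 18 = 32 → r_n = 78.72 kN.
  R_n,bearing = 1·39.36 + 3·78.72 = 275.5 kN → 275.5 / 2 = 138 kN.
Bearing governs: 138 kN.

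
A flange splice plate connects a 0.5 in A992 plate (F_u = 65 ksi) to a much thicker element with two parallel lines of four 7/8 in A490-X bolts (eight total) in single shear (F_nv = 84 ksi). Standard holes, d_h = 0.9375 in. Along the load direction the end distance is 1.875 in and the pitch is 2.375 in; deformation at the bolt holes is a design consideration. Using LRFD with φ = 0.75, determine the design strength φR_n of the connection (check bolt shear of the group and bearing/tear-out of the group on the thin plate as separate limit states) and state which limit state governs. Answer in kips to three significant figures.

303 kips (bolt shear governs)

Bolt shear: A_b = π·0.875²/4 = 0.6013 in²; R_n = 84 × 0.6013 × 8 × 1 = 404.1 kips → 0.75 × 404.1 = 303 kips.
Bearing (1.2 l_c t F_u ≤ 2.4 d t F_u): upper limit = 2.4·0.875·0.5·65 = 68.25 kips.
  Edge l_c = 1.875 − 0.9375/2 = 1.406 → r_n = 54.84 kips; interior l_c = 2.375 − 0.9375 = 1.438 → r_n = 56.06 kips.
  R_n,bearing = 2·54.84 + 6·56.06 = 446.1 kips → 0.75 × 446.1 = 335 kips.
Bolt shear governs: 303 kips.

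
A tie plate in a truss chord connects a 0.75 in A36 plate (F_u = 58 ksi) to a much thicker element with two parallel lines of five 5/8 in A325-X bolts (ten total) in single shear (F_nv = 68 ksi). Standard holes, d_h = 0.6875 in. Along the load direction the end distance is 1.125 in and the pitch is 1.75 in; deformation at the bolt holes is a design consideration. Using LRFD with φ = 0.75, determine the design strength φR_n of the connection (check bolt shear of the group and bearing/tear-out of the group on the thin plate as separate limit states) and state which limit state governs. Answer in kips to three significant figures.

156 kips (bolt shear governs)

Bolt shear: A_b = π·0.625²/4 = 0.3068 in²; R_n = 68 × 0.3068 × 10 × 1 = 208.6 kips → 0.75 × 208.6 = 156 kips.
Bearing (1.2 l_c t F_u ≤ 2.4 d t F_u): upper limit = 2.4·0.625·0.75·58 = 65.25 kips.
  Edge l_c = 1.125 − 0.6875/2 = 0.7812 → r_n = 40.78 kips; interior l_c = 1.75 − 0.6875 = 1.062 → r_n = 55.46 kips.
  R_n,bearing = 2·40.78 + 8·55.46 = 525.3 kips → 0.75 × 525.3 = 394 kips.
Bolt shear governs: 156 kips.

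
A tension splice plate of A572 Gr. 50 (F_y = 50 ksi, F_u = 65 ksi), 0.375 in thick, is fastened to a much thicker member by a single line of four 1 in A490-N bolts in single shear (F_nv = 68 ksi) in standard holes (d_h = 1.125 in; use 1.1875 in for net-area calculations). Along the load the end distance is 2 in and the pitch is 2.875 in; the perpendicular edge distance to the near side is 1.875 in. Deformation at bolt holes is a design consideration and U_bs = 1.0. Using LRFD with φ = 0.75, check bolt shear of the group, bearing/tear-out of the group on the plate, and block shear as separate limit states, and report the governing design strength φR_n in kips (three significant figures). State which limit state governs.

Bolt shear: A_b = π·1²/4 = 0.7854 in²; R_n = 68 × 0.7854 × 4 × 1 = 213.6 kips → 0.75 × 213.6 = 160 kips.
Bearing: edge l_c = 1.438, r_n = 42.05 kips; interior l_c = 1.75, r_n = 51.19 kips; R_n = 42.05 + 3·51.19 = 195.6 kips → 147 kips.
Block shear: A_gv = 3.984, A_nv = 2.426, A_nt = 0.4805 in²; R_n = min(0.6F_uA_nv, 0.6F_yA_gv) + U_bs·F_u·A_nt = 125.8 kips → 94.4 kips.
Block shear governs: 94.4 kips.

94.4 kips (block shear governs)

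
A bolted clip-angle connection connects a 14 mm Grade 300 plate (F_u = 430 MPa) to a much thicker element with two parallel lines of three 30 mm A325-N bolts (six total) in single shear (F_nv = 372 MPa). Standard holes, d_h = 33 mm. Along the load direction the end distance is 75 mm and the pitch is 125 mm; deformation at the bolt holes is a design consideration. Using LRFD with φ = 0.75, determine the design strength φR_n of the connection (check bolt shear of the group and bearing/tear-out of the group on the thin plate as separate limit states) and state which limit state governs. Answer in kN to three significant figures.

Bolt shear: A_b = π·30²/4 = 706.9 mm²; R_n = 372 × 706.9 × 6 × 1 / 1000 = 1578 kN → 0.75 × 1578 = 1180 kN.
Bearing (1.2 l_c t F_u ≤ 2.4 d t F_u): upper limit = 2.4·30·14·430 / 1000 = 433.4 kN.
  Edge l_c = 75 − 33/2 = 58.5 → r_n = 422.6 kN; interior l_c = 125 − 33 = 92 → r_n = 433.4 kN.
  R_n,bearing = 2·422.6 + 4·433.4 = 2579 kN → 0.75 × 2579 = 1930 kN.
Bolt shear governs: 1180 kN.

1180 kN (bolt shear governs)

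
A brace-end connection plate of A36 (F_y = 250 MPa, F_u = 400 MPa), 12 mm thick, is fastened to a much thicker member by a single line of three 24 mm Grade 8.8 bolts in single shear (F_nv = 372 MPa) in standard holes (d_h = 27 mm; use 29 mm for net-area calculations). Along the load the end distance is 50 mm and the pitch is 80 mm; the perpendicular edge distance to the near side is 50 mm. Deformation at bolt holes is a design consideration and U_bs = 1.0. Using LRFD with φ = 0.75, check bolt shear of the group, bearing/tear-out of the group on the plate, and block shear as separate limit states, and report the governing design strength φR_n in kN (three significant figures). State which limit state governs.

Bolt shear: A_b = π·24²/4 = 452.4 mm²; R_n = 372 × 452.4 × 3 × 1 / 1000 = 504.9 kN → 0.75 × 504.9 = 379 kN.
Bearing: edge l_c = 36.5, r_n = 210.2 kN; interior l_c = 53, r_n = 276.5 kN; R_n = 210.2 + 2·276.5 = 763.2 kN → 572 kN.
Block shear: A_gv = 2520, A_nv = 1650, A_nt = 426 mm²; R_n = min(0.6F_uA_nv, 0.6F_yA_gv) + U_bs·F_u·A_nt = 548.4 kN → 411 kN.
Bolt shear governs: 379 kN.

379 kN (bolt shear governs)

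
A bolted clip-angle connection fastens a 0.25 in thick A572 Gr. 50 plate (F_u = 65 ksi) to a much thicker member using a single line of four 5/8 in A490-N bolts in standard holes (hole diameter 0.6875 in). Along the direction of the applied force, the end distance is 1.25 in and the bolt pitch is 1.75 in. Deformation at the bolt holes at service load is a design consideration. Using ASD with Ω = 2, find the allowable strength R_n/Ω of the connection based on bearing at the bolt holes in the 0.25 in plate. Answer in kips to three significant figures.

Per bolt r_n = 1.2 l_c t F_u ≤ 2.4 d t F_u; upper limit = 2.4 × 0.625 × 0.25 × 65 = 24.38 kips.
Edge bolt: l_c = 1.25 − 0.6875/2 = 0.9062 in → 1.2 × 0.9062 × 0.25 × 65 = 17.67 → r_n = 17.67 kips.
Interior bolts: l_c = 1.75 − 0.6875 = 1.062 in → 1.2 × 1.062 × 0.25 × 65 = 20.72 → r_n = 20.72 kips.
R_n = 1 × 17.67 + 3 × 20.72 = 79.83 kips.
Allowable strength R_n/Ω = 79.83 / 2 = 39.9 kips.

39.9 kips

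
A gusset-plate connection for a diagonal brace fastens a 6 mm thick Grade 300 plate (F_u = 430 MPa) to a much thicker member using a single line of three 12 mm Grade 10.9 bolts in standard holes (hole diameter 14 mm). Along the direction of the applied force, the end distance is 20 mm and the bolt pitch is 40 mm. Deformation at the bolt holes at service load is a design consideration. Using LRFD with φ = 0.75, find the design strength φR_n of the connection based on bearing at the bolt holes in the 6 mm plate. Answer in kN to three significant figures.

Per bolt r_n = 1.2 l_c t F_u ≤ 2.4 d t F_u; upper limit = 2.4 × 12 × 6 × 430 / 1000 = 74.3 kN.
Edge bolt: l_c = 20 − 14/2 = 13 mm → 1.2 × 13 × 6 × 430 / 1000 = 40.25 → r_n = 40.25 kN.
Interior bolts: l_c = 40 − 14 = 26 mm → 1.2 × 26 × 6 × 430 / 1000 = 80.5 → r_n = 74.3 kN.
R_n = 1 × 40.25 + 2 × 74.3 = 188.9 kN.
Design strength φR_n = 0.75 × 188.9 = 142 kN.

142 kN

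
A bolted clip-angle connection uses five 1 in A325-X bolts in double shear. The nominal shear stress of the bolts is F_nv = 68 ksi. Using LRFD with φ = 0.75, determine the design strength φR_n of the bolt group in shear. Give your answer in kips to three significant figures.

401 kips

A_b = π × 1² / 4 = 0.7854 in².
R_n = F_nv · A_b · n · n_s = 68 × 0.7854 × 5 × 2 = 534.1 kips.
Design strength φR_n = 0.75 × 534.1 = 401 kips.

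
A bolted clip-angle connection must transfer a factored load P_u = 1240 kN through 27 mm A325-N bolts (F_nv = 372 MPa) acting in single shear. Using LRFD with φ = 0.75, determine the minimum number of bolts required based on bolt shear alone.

A_b = π·27²/4 = 572.6 mm².
Per-bolt design strength φR_n = 0.75 × 372 × 572.6 × 1 / 1000 = 159.7 kN.
n ≥ 1240 / 159.7 = 7.762 → use 8 bolts.

8 bolts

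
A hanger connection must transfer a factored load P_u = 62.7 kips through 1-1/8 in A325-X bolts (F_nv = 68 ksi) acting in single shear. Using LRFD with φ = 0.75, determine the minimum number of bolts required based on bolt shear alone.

A_b = π·1.125²/4 = 0.994 in².
Per-bolt design strength φR_n = 0.75 × 68 × 0.994 × 1 = 50.69 kips.
n ≥ 62.7 / 50.69 = 1.237 → use 2 bolts.

2 bolts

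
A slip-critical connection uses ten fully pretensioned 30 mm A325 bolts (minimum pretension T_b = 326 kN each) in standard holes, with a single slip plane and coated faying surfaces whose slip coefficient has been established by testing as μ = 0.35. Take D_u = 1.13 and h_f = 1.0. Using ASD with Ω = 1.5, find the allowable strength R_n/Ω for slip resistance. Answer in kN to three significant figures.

860 kN

R_n = μ · D_u · h_f · T_b · n_s · n_b = 0.35 × 1.13 × 1.0 × 326 × 1 × 10 = 1289 kN.
Allowable strength R_n/Ω = 1289 / 1.5 = 860 kN.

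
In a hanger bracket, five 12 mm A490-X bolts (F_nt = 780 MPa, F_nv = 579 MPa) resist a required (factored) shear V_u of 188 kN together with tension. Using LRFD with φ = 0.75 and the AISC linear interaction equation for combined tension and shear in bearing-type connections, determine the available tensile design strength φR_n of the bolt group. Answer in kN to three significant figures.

177 kN

A_b = π·12²/4 = 113.1 mm²; f_rv = 188 × 1000 / (5 × 113.1) = 332.5 MPa.
F'_nt = 1.3 F_nt − (F_nt / φF_nv) f_rv = 1.3·780 − (780/(0.75·579))·332.5 = 416.8 MPa, capped at F_nt → F'_nt = 416.8 MPa.
R_n = F'_nt · A_b · n = 416.8 × 113.1 × 5 / 1000 = 235.7 kN.
Design strength φR_n = 0.75 × 235.7 = 177 kN.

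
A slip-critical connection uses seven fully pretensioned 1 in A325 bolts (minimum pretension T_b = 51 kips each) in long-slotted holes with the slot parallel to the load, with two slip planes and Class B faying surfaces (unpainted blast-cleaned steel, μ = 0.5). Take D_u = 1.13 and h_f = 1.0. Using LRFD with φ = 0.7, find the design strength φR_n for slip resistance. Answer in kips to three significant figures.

282 kips

R_n = μ · D_u · h_f · T_b · n_s · n_b = 0.5 × 1.13 × 1.0 × 51 × 2 × 7 = 403.4 kips.
Design strength φR_n = 0.7 × 403.4 = 282 kips.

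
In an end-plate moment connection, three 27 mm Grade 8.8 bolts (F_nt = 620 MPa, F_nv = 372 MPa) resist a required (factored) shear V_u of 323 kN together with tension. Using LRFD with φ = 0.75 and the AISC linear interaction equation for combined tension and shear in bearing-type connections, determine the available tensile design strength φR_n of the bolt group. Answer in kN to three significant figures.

A_b = π·27²/4 = 572.6 mm²; f_rv = 323 × 1000 / (3 × 572.6) = 188 MPa.
F'_nt = 1.3 F_nt − (F_nt / φF_nv) f_rv = 1.3·620 − (620/(0.75·372))·188 = 388.1 MPa, capped at F_nt → F'_nt = 388.1 MPa.
R_n = F'_nt · A_b · n = 388.1 × 572.6 × 3 / 1000 = 666.7 kN.
Design strength φR_n = 0.75 × 666.7 = 500 kN.

500 kN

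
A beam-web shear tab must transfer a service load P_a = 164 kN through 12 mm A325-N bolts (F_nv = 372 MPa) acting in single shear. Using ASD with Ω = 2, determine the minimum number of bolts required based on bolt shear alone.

8 bolts

A_b = π·12²/4 = 113.1 mm².
Per-bolt allowable strength R_n/Ω = 372 × 113.1 × 1 / 1000 / 2 = 21.04 kN.
n ≥ 164 / 21.04 = 7.796 → use 8 bolts.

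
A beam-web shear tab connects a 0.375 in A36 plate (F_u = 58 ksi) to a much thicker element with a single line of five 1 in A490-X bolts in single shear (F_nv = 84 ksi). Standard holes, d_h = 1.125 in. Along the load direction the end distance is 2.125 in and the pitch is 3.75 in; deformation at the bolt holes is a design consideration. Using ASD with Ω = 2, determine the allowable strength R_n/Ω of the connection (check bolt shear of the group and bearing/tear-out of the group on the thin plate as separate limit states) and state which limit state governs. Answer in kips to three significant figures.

125 kips (bearing governs)

Bolt shear: A_b = π·1²/4 = 0.7854 in²; R_n = 84 × 0.7854 × 5 × 1 = 329.9 kips → 329.9 / 2 = 165 kips.
Bearing (1.2 l_c t F_u ≤ 2.4 d t F_u): upper limit = 2.4·1·0.375·58 = 52.2 kips.
  Edge l_c = 2.125 − 1.125/2 = 1.562 → r_n = 40.78 kips; interior l_c = 3.75 − 1.125 = 2.625 → r_n = 52.2 kips.
  R_n,bearing = 1·40.78 + 4·52.2 = 249.6 kips → 249.6 / 2 = 125 kips.
Bearing governs: 125 kips.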